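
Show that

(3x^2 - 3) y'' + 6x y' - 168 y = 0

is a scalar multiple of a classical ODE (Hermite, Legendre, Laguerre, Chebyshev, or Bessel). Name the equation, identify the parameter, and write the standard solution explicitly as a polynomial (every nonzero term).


All three coefficients share the factor -3; dividing through by -3 gives  (1 - x^2) y'' - 2x y' + 56 y = 0.
This matches the Legendre equation (1 - x^2) y'' - 2x y' + n(n+1) y = 0 (note the -2x y' term) with n(n+1) = 56, so n = 7; the polynomial solution is P_7(x).
With y = sum_k a_k x^k, matching x^k gives (k+2)(k+1) a_{k+2} = [k(k+1) - n(n+1)] a_k = (k - 7)(k + 8) a_k. The right side vanishes at k = 7, so the series with the parity of 7 terminates at degree 7.
Standard normalization (P_n(1) = 1): leading coefficient (2n)!/(2^n (n!)^2) = 87178291200/(128*25401600) = 429/16, so a_7 = 429/16. Work downward with a_k = (k+1)(k+2) a_{k+2} / ((k - 7)(k + 8)):
  a_5 = (6)(7)(429/16) / ((5 - 7)(5 + 8)) = (9009/8)/(-26) = -693/16
  a_3 = (4)(5)(-693/16) / ((3 - 7)(3 + 8)) = (-3465/4)/(-44) = 315/16
  a_1 = (2)(3)(315/16) / ((1 - 7)(1 + 8)) = (945/8)/(-54) = -35/16
Hence P_7(x) = 429 x^7/16 - 693 x^5/16 + 315 x^3/16 - 35 x/16.

P_7(x); series = 429 x^7/16 - 693 x^5/16 + 315 x^3/16 - 35 x/16


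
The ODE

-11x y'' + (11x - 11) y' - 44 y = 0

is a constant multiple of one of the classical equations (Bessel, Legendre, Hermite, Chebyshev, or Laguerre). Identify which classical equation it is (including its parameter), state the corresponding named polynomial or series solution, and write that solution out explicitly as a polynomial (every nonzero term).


All three coefficients share the factor -11; dividing through by -11 gives  x y'' + (1 - x) y' + 4 y = 0.
This matches the Laguerre equation x y'' + (1 - x) y' + n y = 0 with n = 4; the polynomial solution is L_4(x).
With y = sum_k a_k x^k, matching x^k gives (k+1)k a_{k+1} + (k+1) a_{k+1} - k a_k + n a_k = 0, i.e. (k+1)^2 a_{k+1} = (k - n) a_k = (k - 4) a_k. The right side vanishes at k = 4, so the series terminates at degree 4.
Standard normalization L_n(0) = 1 gives a_0 = 1. Work upward with a_{k+1} = (k - 4) a_k / (k+1)^2:
  a_1 = (0 - 4)(1) / 1^2 = -4/1 = -4
  a_2 = (1 - 4)(-4) / 2^2 = 12/4 = 3
  a_3 = (2 - 4)(3) / 3^2 = -6/9 = -2/3
  a_4 = (3 - 4)(-2/3) / 4^2 = (2/3)/16 = 1/24
Hence L_4(x) = x^4/24 - 2 x^3/3 + 3 x^2 - 4 x + 1.

L_4(x); series = x^4/24 - 2 x^3/3 + 3 x^2 - 4 x + 1


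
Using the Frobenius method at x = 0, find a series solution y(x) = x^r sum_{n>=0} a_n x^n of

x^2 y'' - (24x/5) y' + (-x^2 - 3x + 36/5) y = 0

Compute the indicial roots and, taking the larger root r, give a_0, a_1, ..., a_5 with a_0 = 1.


Write in Frobenius form y'' + (p(x)/x) y' + (q(x)/x^2) y = 0:
  p(x) = -24/5,  q(x) = -x^2 - 3x + 36/5.
Indicial equation: r(r-1) + (-24/5) r + (36/5) = 0 -> roots r_1 = 4, r_2 = 9/5.
Take r = r_1 = 4. Let y(x) = x^r sum_{n>=0} a_n x^n with a_0 = 1.
Substitute y = x^r sum a_n x^n and match x^{r+n}. The recurrence is
  D(n) a_n - 3 a_{n-1} - 1 a_{n-2} = 0,  where D(n) = (r+n)(r+n-1) + (-24/5)(r+n) + (36/5).
  a_n = [3 a_{n-1} + 1 a_{n-2}] / D(n).
Since the indicial polynomial factors as (r - r_1)(r - r_2), D(n) = (r_1 + n - r_1)(r_1 + n - r_2) = n(n + 11/5).
Evaluating step by step (a_0 = 1):
  n = 1: D(1) = 1(1 + 11/5) = 16/5; numerator = 3(1) = 3; a_1 = (3)/(16/5) = 15/16
  n = 2: D(2) = 2(2 + 11/5) = 42/5; numerator = 3(15/16) + 1(1) = 61/16; a_2 = (61/16)/(42/5) = 305/672
  n = 3: D(3) = 3(3 + 11/5) = 78/5; numerator = 3(305/672) + 1(15/16) = 515/224; a_3 = (515/224)/(78/5) = 2575/17472
  n = 4: D(4) = 4(4 + 11/5) = 124/5; numerator = 3(2575/17472) + 1(305/672) = 15655/17472; a_4 = (15655/17472)/(124/5) = 2525/69888
  n = 5: D(5) = 5(5 + 11/5) = 36; numerator = 3(2525/69888) + 1(2575/17472) = 1375/5376; a_5 = (1375/5376)/(36) = 1375/193536

r = 4; a_0 = 1; a_1 = 15/16; a_2 = 305/672; a_3 = 2575/17472; a_4 = 2525/69888; a_5 = 1375/193536


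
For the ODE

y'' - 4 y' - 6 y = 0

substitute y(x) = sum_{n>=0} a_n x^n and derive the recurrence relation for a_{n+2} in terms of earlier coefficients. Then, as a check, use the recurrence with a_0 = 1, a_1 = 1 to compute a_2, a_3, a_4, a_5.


Substitute y = sum_n a_n x^n.
y''(x) has coefficient (n+2)(n+1) a_{n+2} at x^n;
-4 y'(x) has coefficient -4 (n+1) a_{n+1} at x^n;
-6 y(x) has coefficient -6 a_n at x^n.
Matching x^n: (n+2)(n+1) a_{n+2} - 4 (n+1) a_{n+1} - 6 a_n = 0.
Thus a_{n+2} = [4 (n+1) a_{n+1} + 6 a_n] / ((n+1)(n+2)).

Check with a_0 = 1, a_1 = 1 (apply the recurrence for n = 0, 1, 2, 3): a_0 = 1, a_1 = 1, a_2 = 5, a_3 = 23/3, a_4 = 61/6, a_5 = 313/30.

a_(n+2) = [4 (n+1) a_(n+1) + 6 a_n] / ((n+1)(n+2)); check: a_0 = 1, a_1 = 1, a_2 = 5, a_3 = 23/3, a_4 = 61/6, a_5 = 313/30


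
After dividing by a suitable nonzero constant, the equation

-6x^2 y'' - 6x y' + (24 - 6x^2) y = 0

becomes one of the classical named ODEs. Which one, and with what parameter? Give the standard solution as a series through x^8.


All three coefficients share the factor -6; dividing through by -6 gives  x^2 y'' + x y' + (x^2 - 4) y = 0.
This matches the Bessel equation x^2 y'' + x y' + (x^2 - nu^2) y = 0 with nu^2 = 4, so nu = 2; the solution bounded at x = 0 is J_2(x).
Frobenius at x = 0: indicial roots ±nu; for r = nu the recurrence k(k + 2nu) c_k = -c_{k-2} gives the standard series J_nu(x) = sum_{k>=0} (-1)^k / (k! (k+nu)!) (x/2)^(2k+nu). Evaluate the first 4 terms:
  k = 0: (-1)^0 / (0! * 2! * 2^2) x^2 = 1/(1*2*4) x^2 = (1/8) x^2
  k = 1: (-1)^1 / (1! * 3! * 2^4) x^4 = -1/(1*6*16) x^4 = (-1/96) x^4
  k = 2: (-1)^2 / (2! * 4! * 2^6) x^6 = 1/(2*24*64) x^6 = (1/3072) x^6
  k = 3: (-1)^3 / (3! * 5! * 2^8) x^8 = -1/(6*120*256) x^8 = (-1/184320) x^8
Hence J_2(x) = -x^8/184320 + x^6/3072 - x^4/96 + x^2/8 + ....

J_2(x); series = -x^8/184320 + x^6/3072 - x^4/96 + x^2/8


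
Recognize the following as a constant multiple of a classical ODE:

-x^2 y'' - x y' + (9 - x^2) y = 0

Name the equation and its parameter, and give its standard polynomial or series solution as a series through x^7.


All three coefficients share the factor -1; dividing through by -1 gives  x^2 y'' + x y' + (x^2 - 9) y = 0.
This matches the Bessel equation x^2 y'' + x y' + (x^2 - nu^2) y = 0 with nu^2 = 9, so nu = 3; the solution bounded at x = 0 is J_3(x).
Frobenius at x = 0: indicial roots ±nu; for r = nu the recurrence k(k + 2nu) c_k = -c_{k-2} gives the standard series J_nu(x) = sum_{k>=0} (-1)^k / (k! (k+nu)!) (x/2)^(2k+nu). Evaluate the first 3 terms:
  k = 0: (-1)^0 / (0! * 3! * 2^3) x^3 = 1/(1*6*8) x^3 = (1/48) x^3
  k = 1: (-1)^1 / (1! * 4! * 2^5) x^5 = -1/(1*24*32) x^5 = (-1/768) x^5
  k = 2: (-1)^2 / (2! * 5! * 2^7) x^7 = 1/(2*120*128) x^7 = (1/30720) x^7
Hence J_3(x) = x^7/30720 - x^5/768 + x^3/48 + ....

J_3(x); series = x^7/30720 - x^5/768 + x^3/48


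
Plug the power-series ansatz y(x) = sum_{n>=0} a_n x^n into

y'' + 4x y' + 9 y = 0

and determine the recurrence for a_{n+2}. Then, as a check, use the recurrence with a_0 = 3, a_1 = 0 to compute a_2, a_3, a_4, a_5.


Substitute y = sum_n a_n x^n.
y''(x) has coefficient (n+2)(n+1) a_{n+2} at x^n;
4 x y'(x) has coefficient 4 n a_n at x^n (shift);
9 y(x) has coefficient 9 a_n at x^n.
Matching x^n: (n+2)(n+1) a_{n+2} + (4n + 9) a_n = 0.
Thus a_{n+2} = (-4n - 9) / ((n+1)(n+2)) * a_n.

Check with a_0 = 3, a_1 = 0 (apply the recurrence for n = 0, 1, 2, 3): a_0 = 3, a_1 = 0, a_2 = -27/2, a_3 = 0, a_4 = 153/8, a_5 = 0.

a_(n+2) = (-4n - 9) / ((n+1)(n+2)) * a_n; check: a_0 = 3, a_1 = 0, a_2 = -27/2, a_3 = 0, a_4 = 153/8, a_5 = 0


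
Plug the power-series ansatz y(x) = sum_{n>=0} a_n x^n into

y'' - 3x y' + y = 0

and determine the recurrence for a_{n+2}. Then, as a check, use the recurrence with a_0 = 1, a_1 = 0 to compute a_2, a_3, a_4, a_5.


Substitute y = sum_n a_n x^n.
y''(x) has coefficient (n+2)(n+1) a_{n+2} at x^n;
-3 x y'(x) has coefficient -3 n a_n at x^n (shift);
y(x) has coefficient 1 a_n at x^n.
Matching x^n: (n+2)(n+1) a_{n+2} + (-3n + 1) a_n = 0.
Thus a_{n+2} = (3n - 1) / ((n+1)(n+2)) * a_n.

Check with a_0 = 1, a_1 = 0 (apply the recurrence for n = 0, 1, 2, 3): a_0 = 1, a_1 = 0, a_2 = -1/2, a_3 = 0, a_4 = -5/24, a_5 = 0.

a_(n+2) = (3n - 1) / ((n+1)(n+2)) * a_n; check: a_0 = 1, a_1 = 0, a_2 = -1/2, a_3 = 0, a_4 = -5/24, a_5 = 0


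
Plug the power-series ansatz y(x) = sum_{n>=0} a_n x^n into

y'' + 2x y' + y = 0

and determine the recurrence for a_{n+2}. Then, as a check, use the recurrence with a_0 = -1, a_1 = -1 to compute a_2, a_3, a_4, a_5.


Substitute y = sum_n a_n x^n.
y''(x) has coefficient (n+2)(n+1) a_{n+2} at x^n;
2 x y'(x) has coefficient 2 n a_n at x^n (shift);
y(x) has coefficient 1 a_n at x^n.
Matching x^n: (n+2)(n+1) a_{n+2} + (2n + 1) a_n = 0.
Thus a_{n+2} = (-2n - 1) / ((n+1)(n+2)) * a_n.

Check with a_0 = -1, a_1 = -1 (apply the recurrence for n = 0, 1, 2, 3): a_0 = -1, a_1 = -1, a_2 = 1/2, a_3 = 1/2, a_4 = -5/24, a_5 = -7/40.

a_(n+2) = (-2n - 1) / ((n+1)(n+2)) * a_n; check: a_0 = -1, a_1 = -1, a_2 = 1/2, a_3 = 1/2, a_4 = -5/24, a_5 = -7/40


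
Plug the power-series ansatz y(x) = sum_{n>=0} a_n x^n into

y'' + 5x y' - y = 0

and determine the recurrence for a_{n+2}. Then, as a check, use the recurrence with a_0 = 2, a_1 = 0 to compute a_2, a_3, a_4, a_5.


Substitute y = sum_n a_n x^n.
y''(x) has coefficient (n+2)(n+1) a_{n+2} at x^n;
5 x y'(x) has coefficient 5 n a_n at x^n (shift);
-y(x) has coefficient -1 a_n at x^n.
Matching x^n: (n+2)(n+1) a_{n+2} + (5n - 1) a_n = 0.
Thus a_{n+2} = (-5n + 1) / ((n+1)(n+2)) * a_n.

Check with a_0 = 2, a_1 = 0 (apply the recurrence for n = 0, 1, 2, 3): a_0 = 2, a_1 = 0, a_2 = 1, a_3 = 0, a_4 = -3/4, a_5 = 0.

a_(n+2) = (-5n + 1) / ((n+1)(n+2)) * a_n; check: a_0 = 2, a_1 = 0, a_2 = 1, a_3 = 0, a_4 = -3/4, a_5 = 0


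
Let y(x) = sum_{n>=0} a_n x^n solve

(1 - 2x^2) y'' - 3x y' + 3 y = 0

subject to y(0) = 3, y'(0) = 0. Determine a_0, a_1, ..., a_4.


Ansatz: y(x) = sum_{n>=0} a_n x^n, so y'(x) = sum_{n>=1} n a_n x^(n-1) and y''(x) = sum_{n>=2} n(n-1) a_n x^(n-2).
Substitute into P(x) y'' + Q(x) y' + R(x) y = 0 with P(x) = 1 - 2x^2, Q(x) = -3x, R(x) = 3, and match powers of x.
Initial conditions: a_0 = 3, a_1 = 0.
Setting the coefficient of each power of x to zero and solving order by order (substituting the coefficients already found):
  x^0: 2 a_2 + 3 a_0 = 0  ->  2 a_2 = -3 a_0 = -9  ->  a_2 = -9/2
  x^1: 6 a_3 = 0  ->  a_3 = 0
  x^2: 12 a_4 - 7 a_2 = 0  ->  12 a_4 = 7 a_2 = -63/2  ->  a_4 = -21/8
Truncated series: y(x) = 3 - (9/2) x^2 - (21/8) x^4 + O(x^5).

a_0 = 3; a_1 = 0; a_2 = -9/2; a_3 = 0; a_4 = -21/8


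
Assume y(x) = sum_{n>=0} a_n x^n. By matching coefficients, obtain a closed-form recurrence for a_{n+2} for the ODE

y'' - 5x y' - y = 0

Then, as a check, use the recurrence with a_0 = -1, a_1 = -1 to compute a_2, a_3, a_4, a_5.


Substitute y = sum_n a_n x^n.
y''(x) has coefficient (n+2)(n+1) a_{n+2} at x^n;
-5 x y'(x) has coefficient -5 n a_n at x^n (shift);
-y(x) has coefficient -1 a_n at x^n.
Matching x^n: (n+2)(n+1) a_{n+2} + (-5n - 1) a_n = 0.
Thus a_{n+2} = (5n + 1) / ((n+1)(n+2)) * a_n.

Check with a_0 = -1, a_1 = -1 (apply the recurrence for n = 0, 1, 2, 3): a_0 = -1, a_1 = -1, a_2 = -1/2, a_3 = -1, a_4 = -11/24, a_5 = -4/5.

a_(n+2) = (5n + 1) / ((n+1)(n+2)) * a_n; check: a_0 = -1, a_1 = -1, a_2 = -1/2, a_3 = -1, a_4 = -11/24, a_5 = -4/5


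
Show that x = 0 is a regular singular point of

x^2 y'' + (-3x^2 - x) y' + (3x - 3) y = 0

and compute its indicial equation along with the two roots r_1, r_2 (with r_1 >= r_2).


Divide by x^2 to reach normal form y'' + P_1(x) y' + P_2(x) y = 0 with P_1(x) = -3 - 1/x and P_2(x) = 3/x - 3/x^2.
x = 0 is a singular point because the y'-coefficient -3 - 1/x has a pole at x = 0 and the y-coefficient 3/x - 3/x^2 has a pole at x = 0.
It is a regular singular point because x P_1(x) = p(x) = -3x - 1 and x^2 P_2(x) = q(x) = 3x - 3 are polynomials, hence analytic at x = 0.
p(0) = -1,  q(0) = -3.
Indicial equation: r(r-1) + p(0) r + q(0) = 0, i.e. r^2 + (p(0) - 1) r + q(0) = 0, i.e. r^2 - 2 r - 3 = 0.
Discriminant: (-2)^2 - 4(-3) = 16, so r = (2 ± 4)/2.
Solving: r_1 = 3, r_2 = -1.

indicial: r^2 - 2 r - 3 = 0; roots r_1 = 3, r_2 = -1


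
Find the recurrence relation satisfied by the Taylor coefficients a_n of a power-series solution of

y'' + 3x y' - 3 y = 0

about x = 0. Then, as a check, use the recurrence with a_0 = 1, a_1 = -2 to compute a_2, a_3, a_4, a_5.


Substitute y = sum_n a_n x^n.
y''(x) has coefficient (n+2)(n+1) a_{n+2} at x^n;
3 x y'(x) has coefficient 3 n a_n at x^n (shift);
-3 y(x) has coefficient -3 a_n at x^n.
Matching x^n: (n+2)(n+1) a_{n+2} + (3n - 3) a_n = 0.
Thus a_{n+2} = (-3n + 3) / ((n+1)(n+2)) * a_n.

Check with a_0 = 1, a_1 = -2 (apply the recurrence for n = 0, 1, 2, 3): a_0 = 1, a_1 = -2, a_2 = 3/2, a_3 = 0, a_4 = -3/8, a_5 = 0.

a_(n+2) = (-3n + 3) / ((n+1)(n+2)) * a_n; check: a_0 = 1, a_1 = -2, a_2 = 3/2, a_3 = 0, a_4 = -3/8, a_5 = 0


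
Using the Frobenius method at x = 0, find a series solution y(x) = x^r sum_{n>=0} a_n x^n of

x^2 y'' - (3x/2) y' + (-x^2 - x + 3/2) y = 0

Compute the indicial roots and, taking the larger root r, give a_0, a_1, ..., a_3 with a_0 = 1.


Write in Frobenius form y'' + (p(x)/x) y' + (q(x)/x^2) y = 0:
  p(x) = -3/2,  q(x) = -x^2 - x + 3/2.
Indicial equation: r(r-1) + (-3/2) r + (3/2) = 0 -> roots r_1 = 3/2, r_2 = 1.
Take r = r_1 = 3/2. Let y(x) = x^r sum_{n>=0} a_n x^n with a_0 = 1.
Substitute y = x^r sum a_n x^n and match x^{r+n}. The recurrence is
  D(n) a_n - 1 a_{n-1} - 1 a_{n-2} = 0,  where D(n) = (r+n)(r+n-1) + (-3/2)(r+n) + (3/2).
  a_n = [1 a_{n-1} + 1 a_{n-2}] / D(n).
Since the indicial polynomial factors as (r - r_1)(r - r_2), D(n) = (r_1 + n - r_1)(r_1 + n - r_2) = n(n + 1/2).
Evaluating step by step (a_0 = 1):
  n = 1: D(1) = 1(1 + 1/2) = 3/2; numerator = 1(1) = 1; a_1 = (1)/(3/2) = 2/3
  n = 2: D(2) = 2(2 + 1/2) = 5; numerator = 1(2/3) + 1(1) = 5/3; a_2 = (5/3)/(5) = 1/3
  n = 3: D(3) = 3(3 + 1/2) = 21/2; numerator = 1(1/3) + 1(2/3) = 1; a_3 = (1)/(21/2) = 2/21

r = 3/2; a_0 = 1; a_1 = 2/3; a_2 = 1/3; a_3 = 2/21


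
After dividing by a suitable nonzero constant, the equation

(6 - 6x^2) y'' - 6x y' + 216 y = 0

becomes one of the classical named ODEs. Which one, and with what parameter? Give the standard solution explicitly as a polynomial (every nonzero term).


All three coefficients share the factor 6; dividing through by 6 gives  (1 - x^2) y'' - x y' + 36 y = 0.
This matches the Chebyshev equation (1 - x^2) y'' - x y' + n^2 y = 0 (note the -x y' term, not -2x y') with n^2 = 36, so n = 6; the polynomial solution is T_6(x).
With y = sum_k a_k x^k, matching x^k gives (k+2)(k+1) a_{k+2} = (k^2 - n^2) a_k = (k - 6)(k + 6) a_k. The right side vanishes at k = 6, so the series with the parity of 6 terminates at degree 6.
Standard normalization: leading coefficient of T_n is 2^(n-1), so a_6 = 2^5 = 32. Work downward with a_k = (k+1)(k+2) a_{k+2} / ((k - 6)(k + 6)):
  a_4 = (5)(6)(32) / ((4 - 6)(4 + 6)) = 960/(-20) = -48
  a_2 = (3)(4)(-48) / ((2 - 6)(2 + 6)) = -576/(-32) = 18
  a_0 = (1)(2)(18) / ((0 - 6)(0 + 6)) = 36/(-36) = -1
Hence T_6(x) = 32 x^6 - 48 x^4 + 18 x^2 - 1.

T_6(x); series = 32 x^6 - 48 x^4 + 18 x^2 - 1


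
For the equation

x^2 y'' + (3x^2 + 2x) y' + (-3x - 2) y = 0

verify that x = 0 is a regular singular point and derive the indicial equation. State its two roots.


Divide by x^2 to reach normal form y'' + P_1(x) y' + P_2(x) y = 0 with P_1(x) = 3 + 2/x and P_2(x) = -3/x - 2/x^2.
x = 0 is a singular point because the y'-coefficient 3 + 2/x has a pole at x = 0 and the y-coefficient -3/x - 2/x^2 has a pole at x = 0.
It is a regular singular point because x P_1(x) = p(x) = 3x + 2 and x^2 P_2(x) = q(x) = -3x - 2 are polynomials, hence analytic at x = 0.
p(0) = 2,  q(0) = -2.
Indicial equation: r(r-1) + p(0) r + q(0) = 0, i.e. r^2 + (p(0) - 1) r + q(0) = 0, i.e. r^2 + 1 r - 2 = 0.
Discriminant: (1)^2 - 4(-2) = 9, so r = (-1 ± 3)/2.
Solving: r_1 = 1, r_2 = -2.

indicial: r^2 + 1 r - 2 = 0; roots r_1 = 1, r_2 = -2


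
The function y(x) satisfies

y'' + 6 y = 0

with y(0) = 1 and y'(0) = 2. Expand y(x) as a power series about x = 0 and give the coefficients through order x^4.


Ansatz: y(x) = sum_{n>=0} a_n x^n, so y'(x) = sum_{n>=1} n a_n x^(n-1) and y''(x) = sum_{n>=2} n(n-1) a_n x^(n-2).
Substitute into P(x) y'' + Q(x) y' + R(x) y = 0 with P(x) = 1, Q(x) = 0, R(x) = 6, and match powers of x.
Initial conditions: a_0 = 1, a_1 = 2.
Setting the coefficient of each power of x to zero and solving order by order (substituting the coefficients already found):
  x^0: 2 a_2 + 6 a_0 = 0  ->  2 a_2 = -6 a_0 = -6  ->  a_2 = -3
  x^1: 6 a_3 + 6 a_1 = 0  ->  6 a_3 = -6 a_1 = -12  ->  a_3 = -2
  x^2: 12 a_4 + 6 a_2 = 0  ->  12 a_4 = -6 a_2 = 18  ->  a_4 = 3/2
Truncated series: y(x) = 1 + 2 x - 3 x^2 - 2 x^3 + (3/2) x^4 + O(x^5).

a_0 = 1; a_1 = 2; a_2 = -3; a_3 = -2; a_4 = 3/2


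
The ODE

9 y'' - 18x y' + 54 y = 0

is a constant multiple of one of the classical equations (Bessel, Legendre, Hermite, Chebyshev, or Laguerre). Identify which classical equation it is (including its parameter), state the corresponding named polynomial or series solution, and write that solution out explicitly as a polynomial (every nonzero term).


All three coefficients share the factor 9; dividing through by 9 gives  y'' - 2x y' + 6 y = 0.
This matches the Hermite equation y'' - 2x y' + 2n y = 0 with 2n = 6, so n = 3; the polynomial solution is H_3(x).
With y = sum_k a_k x^k, matching x^k gives (k+2)(k+1) a_{k+2} = 2(k - n) a_k = 2(k - 3) a_k. The right side vanishes at k = 3, so the series with the parity of 3 terminates at degree 3.
Standard normalization: leading coefficient of H_n is 2^n, so a_3 = 2^3 = 8. Work downward with a_k = (k+1)(k+2) a_{k+2} / (2(k - n)):
  a_1 = (2)(3)(8) / (2(1 - 3)) = 48/(-4) = -12
Hence H_3(x) = 8 x^3 - 12 x.

H_3(x); series = 8 x^3 - 12 x


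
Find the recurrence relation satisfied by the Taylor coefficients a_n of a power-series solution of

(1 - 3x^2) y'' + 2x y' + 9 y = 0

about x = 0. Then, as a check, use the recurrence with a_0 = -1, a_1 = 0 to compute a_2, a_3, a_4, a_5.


Substitute y = sum_n a_n x^n.
(1 - 3 x^2) y'' contributes (n+2)(n+1) a_{n+2} - 3 n(n-1) a_n at x^n.
2 x y'(x) contributes 2 n a_n at x^n.
9 y(x) contributes 9 a_n at x^n.
Matching x^n: (n+2)(n+1) a_{n+2} + (-3 n(n-1) + 2 n + 9) a_n = 0.
Thus a_{n+2} = (3 n(n-1) - 2 n - 9) / ((n+1)(n+2)) * a_n.

Check with a_0 = -1, a_1 = 0 (apply the recurrence for n = 0, 1, 2, 3): a_0 = -1, a_1 = 0, a_2 = 9/2, a_3 = 0, a_4 = -21/8, a_5 = 0.

a_(n+2) = (3 n(n-1) - 2 n - 9) / ((n+1)(n+2)) * a_n; check: a_0 = -1, a_1 = 0, a_2 = 9/2, a_3 = 0, a_4 = -21/8, a_5 = 0


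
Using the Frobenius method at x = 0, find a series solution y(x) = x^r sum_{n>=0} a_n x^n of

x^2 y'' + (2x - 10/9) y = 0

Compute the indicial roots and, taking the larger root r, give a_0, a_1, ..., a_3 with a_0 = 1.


Write in Frobenius form y'' + (p(x)/x) y' + (q(x)/x^2) y = 0:
  p(x) = 0,  q(x) = 2x - 10/9.
Indicial equation: r(r-1) + (0) r + (-10/9) = 0 -> roots r_1 = 5/3, r_2 = -2/3.
Take r = r_1 = 5/3. Let y(x) = x^r sum_{n>=0} a_n x^n with a_0 = 1.
Substitute y = x^r sum a_n x^n and match x^{r+n}. The recurrence is
  D(n) a_n + 2 a_{n-1} = 0,  where D(n) = (r+n)(r+n-1) + (0)(r+n) + (-10/9).
  a_n = -2 / D(n) * a_{n-1}.
Since the indicial polynomial factors as (r - r_1)(r - r_2), D(n) = (r_1 + n - r_1)(r_1 + n - r_2) = n(n + 7/3).
Evaluating step by step (a_0 = 1):
  n = 1: D(1) = 1(1 + 7/3) = 10/3; numerator = -2(1) = -2; a_1 = (-2)/(10/3) = -3/5
  n = 2: D(2) = 2(2 + 7/3) = 26/3; numerator = -2(-3/5) = 6/5; a_2 = (6/5)/(26/3) = 9/65
  n = 3: D(3) = 3(3 + 7/3) = 16; numerator = -2(9/65) = -18/65; a_3 = (-18/65)/(16) = -9/520

r = 5/3; a_0 = 1; a_1 = -3/5; a_2 = 9/65; a_3 = -9/520


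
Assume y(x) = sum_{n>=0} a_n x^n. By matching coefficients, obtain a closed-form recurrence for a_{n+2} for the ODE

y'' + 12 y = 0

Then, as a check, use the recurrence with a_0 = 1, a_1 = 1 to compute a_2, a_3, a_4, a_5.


Substitute y = sum_n a_n x^n into y'' + (const) y = 0.
y''(x) = sum_{n>=0} (n+2)(n+1) a_{n+2} x^n.
The ODE becomes sum_n [(n+2)(n+1) a_{n+2} + 12 a_n] x^n = 0.
Setting each coefficient to zero gives the recurrence:
  (n+2)(n+1) a_{n+2} + 12 a_n = 0,
  a_{n+2} = -12 / ((n+1)(n+2)) a_n.

Check with a_0 = 1, a_1 = 1 (apply the recurrence for n = 0, 1, 2, 3): a_0 = 1, a_1 = 1, a_2 = -6, a_3 = -2, a_4 = 6, a_5 = 6/5.

a_{n+2} = -12/((n+1)(n+2)) * a_n; check: a_0 = 1, a_1 = 1, a_2 = -6, a_3 = -2, a_4 = 6, a_5 = 6/5


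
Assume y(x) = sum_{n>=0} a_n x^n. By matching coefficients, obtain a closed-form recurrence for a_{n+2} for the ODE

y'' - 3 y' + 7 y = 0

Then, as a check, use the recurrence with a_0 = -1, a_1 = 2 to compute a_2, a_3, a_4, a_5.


Substitute y = sum_n a_n x^n.
y''(x) has coefficient (n+2)(n+1) a_{n+2} at x^n;
-3 y'(x) has coefficient -3 (n+1) a_{n+1} at x^n;
7 y(x) has coefficient 7 a_n at x^n.
Matching x^n: (n+2)(n+1) a_{n+2} - 3 (n+1) a_{n+1} + 7 a_n = 0.
Thus a_{n+2} = [3 (n+1) a_{n+1} - 7 a_n] / ((n+1)(n+2)).

Check with a_0 = -1, a_1 = 2 (apply the recurrence for n = 0, 1, 2, 3): a_0 = -1, a_1 = 2, a_2 = 13/2, a_3 = 25/6, a_4 = -2/3, a_5 = -223/120.

a_(n+2) = [3 (n+1) a_(n+1) - 7 a_n] / ((n+1)(n+2)); check: a_0 = -1, a_1 = 2, a_2 = 13/2, a_3 = 25/6, a_4 = -2/3, a_5 = -223/120


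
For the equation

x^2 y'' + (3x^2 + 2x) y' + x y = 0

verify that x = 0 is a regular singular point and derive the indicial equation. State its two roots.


Divide by x^2 to reach normal form y'' + P_1(x) y' + P_2(x) y = 0 with P_1(x) = 3 + 2/x and P_2(x) = 1/x.
x = 0 is a singular point because the y'-coefficient 3 + 2/x has a pole at x = 0 and the y-coefficient 1/x has a pole at x = 0.
It is a regular singular point because x P_1(x) = p(x) = 3x + 2 and x^2 P_2(x) = q(x) = x are polynomials, hence analytic at x = 0.
p(0) = 2,  q(0) = 0.
Indicial equation: r(r-1) + p(0) r + q(0) = 0, i.e. r^2 + (p(0) - 1) r + q(0) = 0, i.e. r^2 + 1 r = 0.
Discriminant: (1)^2 - 4(0) = 1, so r = (-1 ± 1)/2.
Solving: r_1 = 0, r_2 = -1.

indicial: r^2 + 1 r = 0; roots r_1 = 0, r_2 = -1


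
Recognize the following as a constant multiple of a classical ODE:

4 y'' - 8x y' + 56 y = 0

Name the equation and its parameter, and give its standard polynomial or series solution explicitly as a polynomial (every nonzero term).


All three coefficients share the factor 4; dividing through by 4 gives  y'' - 2x y' + 14 y = 0.
This matches the Hermite equation y'' - 2x y' + 2n y = 0 with 2n = 14, so n = 7; the polynomial solution is H_7(x).
With y = sum_k a_k x^k, matching x^k gives (k+2)(k+1) a_{k+2} = 2(k - n) a_k = 2(k - 7) a_k. The right side vanishes at k = 7, so the series with the parity of 7 terminates at degree 7.
Standard normalization: leading coefficient of H_n is 2^n, so a_7 = 2^7 = 128. Work downward with a_k = (k+1)(k+2) a_{k+2} / (2(k - n)):
  a_5 = (6)(7)(128) / (2(5 - 7)) = 5376/(-4) = -1344
  a_3 = (4)(5)(-1344) / (2(3 - 7)) = -26880/(-8) = 3360
  a_1 = (2)(3)(3360) / (2(1 - 7)) = 20160/(-12) = -1680
Hence H_7(x) = 128 x^7 - 1344 x^5 + 3360 x^3 - 1680 x.

H_7(x); series = 128 x^7 - 1344 x^5 + 3360 x^3 - 1680 x


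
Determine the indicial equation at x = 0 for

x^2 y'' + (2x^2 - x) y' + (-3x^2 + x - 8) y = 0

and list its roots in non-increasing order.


Divide by x^2 to reach normal form y'' + P_1(x) y' + P_2(x) y = 0 with P_1(x) = 2 - 1/x and P_2(x) = -3 + 1/x - 8/x^2.
x = 0 is a singular point because the y'-coefficient 2 - 1/x has a pole at x = 0 and the y-coefficient -3 + 1/x - 8/x^2 has a pole at x = 0.
It is a regular singular point because x P_1(x) = p(x) = 2x - 1 and x^2 P_2(x) = q(x) = -3x^2 + x - 8 are polynomials, hence analytic at x = 0.
p(0) = -1,  q(0) = -8.
Indicial equation: r(r-1) + p(0) r + q(0) = 0, i.e. r^2 + (p(0) - 1) r + q(0) = 0, i.e. r^2 - 2 r - 8 = 0.
Discriminant: (-2)^2 - 4(-8) = 36, so r = (2 ± 6)/2.
Solving: r_1 = 4, r_2 = -2.

indicial: r^2 - 2 r - 8 = 0; roots r_1 = 4, r_2 = -2


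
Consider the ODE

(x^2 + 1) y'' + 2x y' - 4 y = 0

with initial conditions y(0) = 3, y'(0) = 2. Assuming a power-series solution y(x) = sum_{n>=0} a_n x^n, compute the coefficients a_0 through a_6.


Ansatz: y(x) = sum_{n>=0} a_n x^n, so y'(x) = sum_{n>=1} n a_n x^(n-1) and y''(x) = sum_{n>=2} n(n-1) a_n x^(n-2).
Substitute into P(x) y'' + Q(x) y' + R(x) y = 0 with P(x) = x^2 + 1, Q(x) = 2x, R(x) = -4, and match powers of x.
Initial conditions: a_0 = 3, a_1 = 2.
Setting the coefficient of each power of x to zero and solving order by order (substituting the coefficients already found):
  x^0: 2 a_2 - 4 a_0 = 0  ->  2 a_2 = 4 a_0 = 12  ->  a_2 = 6
  x^1: 6 a_3 - 2 a_1 = 0  ->  6 a_3 = 2 a_1 = 4  ->  a_3 = 2/3
  x^2: 12 a_4 + 2 a_2 = 0  ->  12 a_4 = -2 a_2 = -12  ->  a_4 = -1
  x^3: 20 a_5 + 8 a_3 = 0  ->  20 a_5 = -8 a_3 = -16/3  ->  a_5 = -4/15
  x^4: 30 a_6 + 16 a_4 = 0  ->  30 a_6 = -16 a_4 = 16  ->  a_6 = 8/15
Truncated series: y(x) = 3 + 2 x + 6 x^2 + (2/3) x^3 - x^4 - (4/15) x^5 + (8/15) x^6 + O(x^7).

a_0 = 3; a_1 = 2; a_2 = 6; a_3 = 2/3; a_4 = -1; a_5 = -4/15; a_6 = 8/15


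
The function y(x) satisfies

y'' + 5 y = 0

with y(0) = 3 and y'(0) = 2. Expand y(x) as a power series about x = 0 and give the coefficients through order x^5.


Ansatz: y(x) = sum_{n>=0} a_n x^n, so y'(x) = sum_{n>=1} n a_n x^(n-1) and y''(x) = sum_{n>=2} n(n-1) a_n x^(n-2).
Substitute into P(x) y'' + Q(x) y' + R(x) y = 0 with P(x) = 1, Q(x) = 0, R(x) = 5, and match powers of x.
Initial conditions: a_0 = 3, a_1 = 2.
Setting the coefficient of each power of x to zero and solving order by order (substituting the coefficients already found):
  x^0: 2 a_2 + 5 a_0 = 0  ->  2 a_2 = -5 a_0 = -15  ->  a_2 = -15/2
  x^1: 6 a_3 + 5 a_1 = 0  ->  6 a_3 = -5 a_1 = -10  ->  a_3 = -5/3
  x^2: 12 a_4 + 5 a_2 = 0  ->  12 a_4 = -5 a_2 = 75/2  ->  a_4 = 25/8
  x^3: 20 a_5 + 5 a_3 = 0  ->  20 a_5 = -5 a_3 = 25/3  ->  a_5 = 5/12
Truncated series: y(x) = 3 + 2 x - (15/2) x^2 - (5/3) x^3 + (25/8) x^4 + (5/12) x^5 + O(x^6).

a_0 = 3; a_1 = 2; a_2 = -15/2; a_3 = -5/3; a_4 = 25/8; a_5 = 5/12


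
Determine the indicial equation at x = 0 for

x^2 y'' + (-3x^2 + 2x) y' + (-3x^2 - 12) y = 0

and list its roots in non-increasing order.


Divide by x^2 to reach normal form y'' + P_1(x) y' + P_2(x) y = 0 with P_1(x) = -3 + 2/x and P_2(x) = -3 - 12/x^2.
x = 0 is a singular point because the y'-coefficient -3 + 2/x has a pole at x = 0 and the y-coefficient -3 - 12/x^2 has a pole at x = 0.
It is a regular singular point because x P_1(x) = p(x) = 2 - 3x and x^2 P_2(x) = q(x) = -3x^2 - 12 are polynomials, hence analytic at x = 0.
p(0) = 2,  q(0) = -12.
Indicial equation: r(r-1) + p(0) r + q(0) = 0, i.e. r^2 + (p(0) - 1) r + q(0) = 0, i.e. r^2 + 1 r - 12 = 0.
Discriminant: (1)^2 - 4(-12) = 49, so r = (-1 ± 7)/2.
Solving: r_1 = 3, r_2 = -4.

indicial: r^2 + 1 r - 12 = 0; roots r_1 = 3, r_2 = -4


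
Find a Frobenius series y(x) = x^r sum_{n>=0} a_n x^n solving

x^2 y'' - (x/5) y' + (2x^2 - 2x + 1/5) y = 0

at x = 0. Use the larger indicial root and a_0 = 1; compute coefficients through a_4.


Write in Frobenius form y'' + (p(x)/x) y' + (q(x)/x^2) y = 0:
  p(x) = -1/5,  q(x) = 2x^2 - 2x + 1/5.
Indicial equation: r(r-1) + (-1/5) r + (1/5) = 0 -> roots r_1 = 1, r_2 = 1/5.
Take r = r_1 = 1. Let y(x) = x^r sum_{n>=0} a_n x^n with a_0 = 1.
Substitute y = x^r sum a_n x^n and match x^{r+n}. The recurrence is
  D(n) a_n - 2 a_{n-1} + 2 a_{n-2} = 0,  where D(n) = (r+n)(r+n-1) + (-1/5)(r+n) + (1/5).
  a_n = [2 a_{n-1} - 2 a_{n-2}] / D(n).
Since the indicial polynomial factors as (r - r_1)(r - r_2), D(n) = (r_1 + n - r_1)(r_1 + n - r_2) = n(n + 4/5).
Evaluating step by step (a_0 = 1):
  n = 1: D(1) = 1(1 + 4/5) = 9/5; numerator = 2(1) = 2; a_1 = (2)/(9/5) = 10/9
  n = 2: D(2) = 2(2 + 4/5) = 28/5; numerator = 2(10/9) - 2(1) = 2/9; a_2 = (2/9)/(28/5) = 5/126
  n = 3: D(3) = 3(3 + 4/5) = 57/5; numerator = 2(5/126) - 2(10/9) = -15/7; a_3 = (-15/7)/(57/5) = -25/133
  n = 4: D(4) = 4(4 + 4/5) = 96/5; numerator = 2(-25/133) - 2(5/126) = -545/1197; a_4 = (-545/1197)/(96/5) = -2725/114912

r = 1; a_0 = 1; a_1 = 10/9; a_2 = 5/126; a_3 = -25/133; a_4 = -2725/114912


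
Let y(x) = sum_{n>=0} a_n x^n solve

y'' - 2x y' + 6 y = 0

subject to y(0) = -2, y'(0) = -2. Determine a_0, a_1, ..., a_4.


Ansatz: y(x) = sum_{n>=0} a_n x^n, so y'(x) = sum_{n>=1} n a_n x^(n-1) and y''(x) = sum_{n>=2} n(n-1) a_n x^(n-2).
Substitute into P(x) y'' + Q(x) y' + R(x) y = 0 with P(x) = 1, Q(x) = -2x, R(x) = 6, and match powers of x.
Initial conditions: a_0 = -2, a_1 = -2.
Setting the coefficient of each power of x to zero and solving order by order (substituting the coefficients already found):
  x^0: 2 a_2 + 6 a_0 = 0  ->  2 a_2 = -6 a_0 = 12  ->  a_2 = 6
  x^1: 6 a_3 + 4 a_1 = 0  ->  6 a_3 = -4 a_1 = 8  ->  a_3 = 4/3
  x^2: 12 a_4 + 2 a_2 = 0  ->  12 a_4 = -2 a_2 = -12  ->  a_4 = -1
Truncated series: y(x) = -2 - 2 x + 6 x^2 + (4/3) x^3 - x^4 + O(x^5).

a_0 = -2; a_1 = -2; a_2 = 6; a_3 = 4/3; a_4 = -1


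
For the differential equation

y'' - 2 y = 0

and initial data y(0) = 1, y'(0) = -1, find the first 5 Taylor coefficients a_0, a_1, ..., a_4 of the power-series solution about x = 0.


Ansatz: y(x) = sum_{n>=0} a_n x^n, so y'(x) = sum_{n>=1} n a_n x^(n-1) and y''(x) = sum_{n>=2} n(n-1) a_n x^(n-2).
Substitute into P(x) y'' + Q(x) y' + R(x) y = 0 with P(x) = 1, Q(x) = 0, R(x) = -2, and match powers of x.
Initial conditions: a_0 = 1, a_1 = -1.
Setting the coefficient of each power of x to zero and solving order by order (substituting the coefficients already found):
  x^0: 2 a_2 - 2 a_0 = 0  ->  2 a_2 = 2 a_0 = 2  ->  a_2 = 1
  x^1: 6 a_3 - 2 a_1 = 0  ->  6 a_3 = 2 a_1 = -2  ->  a_3 = -1/3
  x^2: 12 a_4 - 2 a_2 = 0  ->  12 a_4 = 2 a_2 = 2  ->  a_4 = 1/6
Truncated series: y(x) = 1 - x + x^2 - (1/3) x^3 + (1/6) x^4 + O(x^5).

a_0 = 1; a_1 = -1; a_2 = 1; a_3 = -1/3; a_4 = 1/6


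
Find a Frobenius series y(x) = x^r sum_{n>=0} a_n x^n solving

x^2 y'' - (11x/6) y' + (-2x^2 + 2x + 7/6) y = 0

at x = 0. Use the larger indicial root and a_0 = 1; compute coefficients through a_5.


Write in Frobenius form y'' + (p(x)/x) y' + (q(x)/x^2) y = 0:
  p(x) = -11/6,  q(x) = -2x^2 + 2x + 7/6.
Indicial equation: r(r-1) + (-11/6) r + (7/6) = 0 -> roots r_1 = 7/3, r_2 = 1/2.
Take r = r_1 = 7/3. Let y(x) = x^r sum_{n>=0} a_n x^n with a_0 = 1.
Substitute y = x^r sum a_n x^n and match x^{r+n}. The recurrence is
  D(n) a_n + 2 a_{n-1} - 2 a_{n-2} = 0,  where D(n) = (r+n)(r+n-1) + (-11/6)(r+n) + (7/6).
  a_n = [-2 a_{n-1} + 2 a_{n-2}] / D(n).
Since the indicial polynomial factors as (r - r_1)(r - r_2), D(n) = (r_1 + n - r_1)(r_1 + n - r_2) = n(n + 11/6).
Evaluating step by step (a_0 = 1):
  n = 1: D(1) = 1(1 + 11/6) = 17/6; numerator = -2(1) = -2; a_1 = (-2)/(17/6) = -12/17
  n = 2: D(2) = 2(2 + 11/6) = 23/3; numerator = -2(-12/17) + 2(1) = 58/17; a_2 = (58/17)/(23/3) = 174/391
  n = 3: D(3) = 3(3 + 11/6) = 29/2; numerator = -2(174/391) + 2(-12/17) = -900/391; a_3 = (-900/391)/(29/2) = -1800/11339
  n = 4: D(4) = 4(4 + 11/6) = 70/3; numerator = -2(-1800/11339) + 2(174/391) = 13692/11339; a_4 = (13692/11339)/(70/3) = 2934/56695
  n = 5: D(5) = 5(5 + 11/6) = 205/6; numerator = -2(2934/56695) + 2(-1800/11339) = -1404/3335; a_5 = (-1404/3335)/(205/6) = -8424/683675

r = 7/3; a_0 = 1; a_1 = -12/17; a_2 = 174/391; a_3 = -1800/11339; a_4 = 2934/56695; a_5 = -8424/683675


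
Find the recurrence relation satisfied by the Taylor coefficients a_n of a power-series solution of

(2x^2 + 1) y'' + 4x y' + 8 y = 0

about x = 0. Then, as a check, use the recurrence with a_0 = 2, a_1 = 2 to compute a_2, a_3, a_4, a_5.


Substitute y = sum_n a_n x^n.
(1 + 2 x^2) y'' contributes (n+2)(n+1) a_{n+2} + 2 n(n-1) a_n at x^n.
4 x y'(x) contributes 4 n a_n at x^n.
8 y(x) contributes 8 a_n at x^n.
Matching x^n: (n+2)(n+1) a_{n+2} + (2 n(n-1) + 4 n + 8) a_n = 0.
Thus a_{n+2} = (-2 n(n-1) - 4 n - 8) / ((n+1)(n+2)) * a_n.

Check with a_0 = 2, a_1 = 2 (apply the recurrence for n = 0, 1, 2, 3): a_0 = 2, a_1 = 2, a_2 = -8, a_3 = -4, a_4 = 40/3, a_5 = 32/5.

a_(n+2) = (-2 n(n-1) - 4 n - 8) / ((n+1)(n+2)) * a_n; check: a_0 = 2, a_1 = 2, a_2 = -8, a_3 = -4, a_4 = 40/3, a_5 = 32/5


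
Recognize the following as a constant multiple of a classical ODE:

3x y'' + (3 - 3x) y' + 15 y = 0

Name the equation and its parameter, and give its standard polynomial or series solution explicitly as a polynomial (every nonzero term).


All three coefficients share the factor 3; dividing through by 3 gives  x y'' + (1 - x) y' + 5 y = 0.
This matches the Laguerre equation x y'' + (1 - x) y' + n y = 0 with n = 5; the polynomial solution is L_5(x).
With y = sum_k a_k x^k, matching x^k gives (k+1)k a_{k+1} + (k+1) a_{k+1} - k a_k + n a_k = 0, i.e. (k+1)^2 a_{k+1} = (k - n) a_k = (k - 5) a_k. The right side vanishes at k = 5, so the series terminates at degree 5.
Standard normalization L_n(0) = 1 gives a_0 = 1. Work upward with a_{k+1} = (k - 5) a_k / (k+1)^2:
  a_1 = (0 - 5)(1) / 1^2 = -5/1 = -5
  a_2 = (1 - 5)(-5) / 2^2 = 20/4 = 5
  a_3 = (2 - 5)(5) / 3^2 = -15/9 = -5/3
  a_4 = (3 - 5)(-5/3) / 4^2 = (10/3)/16 = 5/24
  a_5 = (4 - 5)(5/24) / 5^2 = (-5/24)/25 = -1/120
Hence L_5(x) = -x^5/120 + 5 x^4/24 - 5 x^3/3 + 5 x^2 - 5 x + 1.

L_5(x); series = -x^5/120 + 5 x^4/24 - 5 x^3/3 + 5 x^2 - 5 x + 1


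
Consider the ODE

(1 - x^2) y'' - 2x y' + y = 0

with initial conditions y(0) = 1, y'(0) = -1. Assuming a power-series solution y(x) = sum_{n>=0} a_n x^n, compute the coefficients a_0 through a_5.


Ansatz: y(x) = sum_{n>=0} a_n x^n, so y'(x) = sum_{n>=1} n a_n x^(n-1) and y''(x) = sum_{n>=2} n(n-1) a_n x^(n-2).
Substitute into P(x) y'' + Q(x) y' + R(x) y = 0 with P(x) = 1 - x^2, Q(x) = -2x, R(x) = 1, and match powers of x.
Initial conditions: a_0 = 1, a_1 = -1.
Setting the coefficient of each power of x to zero and solving order by order (substituting the coefficients already found):
  x^0: 2 a_2 + a_0 = 0  ->  2 a_2 = -a_0 = -1  ->  a_2 = -1/2
  x^1: 6 a_3 - a_1 = 0  ->  6 a_3 = a_1 = -1  ->  a_3 = -1/6
  x^2: 12 a_4 - 5 a_2 = 0  ->  12 a_4 = 5 a_2 = -5/2  ->  a_4 = -5/24
  x^3: 20 a_5 - 11 a_3 = 0  ->  20 a_5 = 11 a_3 = -11/6  ->  a_5 = -11/120
Truncated series: y(x) = 1 - x - (1/2) x^2 - (1/6) x^3 - (5/24) x^4 - (11/120) x^5 + O(x^6).

a_0 = 1; a_1 = -1; a_2 = -1/2; a_3 = -1/6; a_4 = -5/24; a_5 = -11/120


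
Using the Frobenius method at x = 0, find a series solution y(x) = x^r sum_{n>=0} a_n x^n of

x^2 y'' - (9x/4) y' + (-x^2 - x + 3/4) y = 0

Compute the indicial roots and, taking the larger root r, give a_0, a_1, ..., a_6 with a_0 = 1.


Write in Frobenius form y'' + (p(x)/x) y' + (q(x)/x^2) y = 0:
  p(x) = -9/4,  q(x) = -x^2 - x + 3/4.
Indicial equation: r(r-1) + (-9/4) r + (3/4) = 0 -> roots r_1 = 3, r_2 = 1/4.
Take r = r_1 = 3. Let y(x) = x^r sum_{n>=0} a_n x^n with a_0 = 1.
Substitute y = x^r sum a_n x^n and match x^{r+n}. The recurrence is
  D(n) a_n - 1 a_{n-1} - 1 a_{n-2} = 0,  where D(n) = (r+n)(r+n-1) + (-9/4)(r+n) + (3/4).
  a_n = [1 a_{n-1} + 1 a_{n-2}] / D(n).
Since the indicial polynomial factors as (r - r_1)(r - r_2), D(n) = (r_1 + n - r_1)(r_1 + n - r_2) = n(n + 11/4).
Evaluating step by step (a_0 = 1):
  n = 1: D(1) = 1(1 + 11/4) = 15/4; numerator = 1(1) = 1; a_1 = (1)/(15/4) = 4/15
  n = 2: D(2) = 2(2 + 11/4) = 19/2; numerator = 1(4/15) + 1(1) = 19/15; a_2 = (19/15)/(19/2) = 2/15
  n = 3: D(3) = 3(3 + 11/4) = 69/4; numerator = 1(2/15) + 1(4/15) = 2/5; a_3 = (2/5)/(69/4) = 8/345
  n = 4: D(4) = 4(4 + 11/4) = 27; numerator = 1(8/345) + 1(2/15) = 18/115; a_4 = (18/115)/(27) = 2/345
  n = 5: D(5) = 5(5 + 11/4) = 155/4; numerator = 1(2/345) + 1(8/345) = 2/69; a_5 = (2/69)/(155/4) = 8/10695
  n = 6: D(6) = 6(6 + 11/4) = 105/2; numerator = 1(8/10695) + 1(2/345) = 14/2139; a_6 = (14/2139)/(105/2) = 4/32085

r = 3; a_0 = 1; a_1 = 4/15; a_2 = 2/15; a_3 = 8/345; a_4 = 2/345; a_5 = 8/10695; a_6 = 4/32085


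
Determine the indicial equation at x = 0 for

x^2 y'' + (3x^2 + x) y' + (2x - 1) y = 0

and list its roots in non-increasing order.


Divide by x^2 to reach normal form y'' + P_1(x) y' + P_2(x) y = 0 with P_1(x) = 3 + 1/x and P_2(x) = 2/x - 1/x^2.
x = 0 is a singular point because the y'-coefficient 3 + 1/x has a pole at x = 0 and the y-coefficient 2/x - 1/x^2 has a pole at x = 0.
It is a regular singular point because x P_1(x) = p(x) = 3x + 1 and x^2 P_2(x) = q(x) = 2x - 1 are polynomials, hence analytic at x = 0.
p(0) = 1,  q(0) = -1.
Indicial equation: r(r-1) + p(0) r + q(0) = 0, i.e. r^2 + (p(0) - 1) r + q(0) = 0, i.e. r^2 - 1 = 0.
Discriminant: (0)^2 - 4(-1) = 4, so r = (0 ± 2)/2.
Solving: r_1 = 1, r_2 = -1.

indicial: r^2 - 1 = 0; roots r_1 = 1, r_2 = -1


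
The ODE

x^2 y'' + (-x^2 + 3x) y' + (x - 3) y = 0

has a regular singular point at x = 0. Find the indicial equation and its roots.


Divide by x^2 to reach normal form y'' + P_1(x) y' + P_2(x) y = 0 with P_1(x) = -1 + 3/x and P_2(x) = 1/x - 3/x^2.
x = 0 is a singular point because the y'-coefficient -1 + 3/x has a pole at x = 0 and the y-coefficient 1/x - 3/x^2 has a pole at x = 0.
It is a regular singular point because x P_1(x) = p(x) = 3 - x and x^2 P_2(x) = q(x) = x - 3 are polynomials, hence analytic at x = 0.
p(0) = 3,  q(0) = -3.
Indicial equation: r(r-1) + p(0) r + q(0) = 0, i.e. r^2 + (p(0) - 1) r + q(0) = 0, i.e. r^2 + 2 r - 3 = 0.
Discriminant: (2)^2 - 4(-3) = 16, so r = (-2 ± 4)/2.
Solving: r_1 = 1, r_2 = -3.

indicial: r^2 + 2 r - 3 = 0; roots r_1 = 1, r_2 = -3


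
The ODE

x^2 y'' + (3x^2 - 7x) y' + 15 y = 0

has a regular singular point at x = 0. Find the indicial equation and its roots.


Divide by x^2 to reach normal form y'' + P_1(x) y' + P_2(x) y = 0 with P_1(x) = 3 - 7/x and P_2(x) = 15/x^2.
x = 0 is a singular point because the y'-coefficient 3 - 7/x has a pole at x = 0 and the y-coefficient 15/x^2 has a pole at x = 0.
It is a regular singular point because x P_1(x) = p(x) = 3x - 7 and x^2 P_2(x) = q(x) = 15 are polynomials, hence analytic at x = 0.
p(0) = -7,  q(0) = 15.
Indicial equation: r(r-1) + p(0) r + q(0) = 0, i.e. r^2 + (p(0) - 1) r + q(0) = 0, i.e. r^2 - 8 r + 15 = 0.
Discriminant: (-8)^2 - 4(15) = 4, so r = (8 ± 2)/2.
Solving: r_1 = 5, r_2 = 3.

indicial: r^2 - 8 r + 15 = 0; roots r_1 = 5, r_2 = 3


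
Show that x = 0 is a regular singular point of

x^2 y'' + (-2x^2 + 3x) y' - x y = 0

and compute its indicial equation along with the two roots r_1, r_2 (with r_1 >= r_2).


Divide by x^2 to reach normal form y'' + P_1(x) y' + P_2(x) y = 0 with P_1(x) = -2 + 3/x and P_2(x) = -1/x.
x = 0 is a singular point because the y'-coefficient -2 + 3/x has a pole at x = 0 and the y-coefficient -1/x has a pole at x = 0.
It is a regular singular point because x P_1(x) = p(x) = 3 - 2x and x^2 P_2(x) = q(x) = -x are polynomials, hence analytic at x = 0.
p(0) = 3,  q(0) = 0.
Indicial equation: r(r-1) + p(0) r + q(0) = 0, i.e. r^2 + (p(0) - 1) r + q(0) = 0, i.e. r^2 + 2 r = 0.
Discriminant: (2)^2 - 4(0) = 4, so r = (-2 ± 2)/2.
Solving: r_1 = 0, r_2 = -2.

indicial: r^2 + 2 r = 0; roots r_1 = 0, r_2 = -2


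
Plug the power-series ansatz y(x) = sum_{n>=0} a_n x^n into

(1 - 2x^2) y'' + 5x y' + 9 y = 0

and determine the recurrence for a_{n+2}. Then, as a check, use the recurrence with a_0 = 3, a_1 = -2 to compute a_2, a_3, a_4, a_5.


Substitute y = sum_n a_n x^n.
(1 - 2 x^2) y'' contributes (n+2)(n+1) a_{n+2} - 2 n(n-1) a_n at x^n.
5 x y'(x) contributes 5 n a_n at x^n.
9 y(x) contributes 9 a_n at x^n.
Matching x^n: (n+2)(n+1) a_{n+2} + (-2 n(n-1) + 5 n + 9) a_n = 0.
Thus a_{n+2} = (2 n(n-1) - 5 n - 9) / ((n+1)(n+2)) * a_n.

Check with a_0 = 3, a_1 = -2 (apply the recurrence for n = 0, 1, 2, 3): a_0 = 3, a_1 = -2, a_2 = -27/2, a_3 = 14/3, a_4 = 135/8, a_5 = -14/5.

a_(n+2) = (2 n(n-1) - 5 n - 9) / ((n+1)(n+2)) * a_n; check: a_0 = 3, a_1 = -2, a_2 = -27/2, a_3 = 14/3, a_4 = 135/8, a_5 = -14/5


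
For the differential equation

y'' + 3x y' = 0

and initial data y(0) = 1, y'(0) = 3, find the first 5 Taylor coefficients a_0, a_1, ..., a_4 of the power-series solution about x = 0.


Ansatz: y(x) = sum_{n>=0} a_n x^n, so y'(x) = sum_{n>=1} n a_n x^(n-1) and y''(x) = sum_{n>=2} n(n-1) a_n x^(n-2).
Substitute into P(x) y'' + Q(x) y' + R(x) y = 0 with P(x) = 1, Q(x) = 3x, R(x) = 0, and match powers of x.
Initial conditions: a_0 = 1, a_1 = 3.
Setting the coefficient of each power of x to zero and solving order by order (substituting the coefficients already found):
  x^0: 2 a_2 = 0  ->  a_2 = 0
  x^1: 6 a_3 + 3 a_1 = 0  ->  6 a_3 = -3 a_1 = -9  ->  a_3 = -3/2
  x^2: 12 a_4 + 6 a_2 = 0  ->  12 a_4 = -6 a_2 = 0  ->  a_4 = 0
Truncated series: y(x) = 1 + 3 x - (3/2) x^3 + O(x^5).

a_0 = 1; a_1 = 3; a_2 = 0; a_3 = -3/2; a_4 = 0
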